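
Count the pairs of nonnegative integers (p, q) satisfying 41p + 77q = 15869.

5

gcd(77, 41) = 1.
By Bézout, 41*(-15) + 77*(8) = 1.
One solution: (49, 180).
General: p = 49 + 77t, q = 180 - 41t.
p ≥ 0 ⇒ t ≥ 0; q ≥ 0 ⇒ t ≤ 4. So t ∈ [0, 4]: 5 solutions.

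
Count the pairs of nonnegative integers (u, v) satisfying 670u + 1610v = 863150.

gcd(1610, 670) = 10  (1610 = 2×670 + 270, 670 = 2×270 + 130, 270 = 2×130 + 10, 130 = 13×10).
Back-substituting, 670×(-12) + 1610×(5) = 10.
Scale by 86315: one solution is (-1035780, 431575). Reduce u mod 161: (94, 497).
General: u = 94 + 161t, v = 497 - 67t.
u ≥ 0 ⇒ t ≥ 0; v ≥ 0 ⇒ t ≤ 7. So t ∈ [0, 7]: 8 solutions.

8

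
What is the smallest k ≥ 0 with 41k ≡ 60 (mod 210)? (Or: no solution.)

150

gcd(210, 41) = 1  (210 = 5*41 + 5, 41 = 8*5 + 1, 5 = 5*1).
1 divides 60, so solutions exist.
Back-substituting, 41*(41) + 210*(-8) = 1.
So 41*(41) ≡ 1 (mod 210); multiply by 60: k ≡ 2460 (mod 210).
Smallest nonnegative: k = 2460 mod 210 = 150.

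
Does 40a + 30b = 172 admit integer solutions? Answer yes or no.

gcd(40, 30) = 10  (40 = 1*30 + 10, 30 = 3*10).
10 does not divide 172 (remainder 2), so no integer solutions.

no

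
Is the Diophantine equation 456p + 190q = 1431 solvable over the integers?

gcd(456, 190) = 38.
38 does not divide 1431 (remainder 25), so no integer solutions.

no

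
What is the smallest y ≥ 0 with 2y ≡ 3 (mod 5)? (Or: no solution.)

gcd(5, 2):
  5 = 2*2 + 1
  2 = 2*1
so gcd(5, 2) = 1.
1 divides 3, so solutions exist.
Back-substitute for Bézout coefficients:
  1 = 5 - 2*2
  ... = 2*(-2) + 5*(1)
So 2*(-2) ≡ 1 (mod 5); multiply by 3: y ≡ -6 (mod 5).
Smallest nonnegative: y = -6 mod 5 = 4.

4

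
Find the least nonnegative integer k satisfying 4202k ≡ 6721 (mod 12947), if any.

gcd(12947, 4202):
  12947 = 3·4202 + 341
  4202 = 12·341 + 110
  341 = 3·110 + 11
  110 = 10·11
so gcd(12947, 4202) = 11.
11 divides 6721, so solutions exist.
Back-substitute for Bézout coefficients:
  11 = 341 - 3·110
  ... = 4202·(-114) + 12947·(37)
So 4202·(-114) ≡ 11 (mod 12947); multiply by 611: k ≡ -69654 (mod 1177).
Smallest nonnegative: k = -69654 mod 1177 = 966.

966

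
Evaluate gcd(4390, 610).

10

gcd(4390, 610):
  4390 = 7×610 + 120
  610 = 5×120 + 10
  120 = 12×10
so gcd(4390, 610) = 10.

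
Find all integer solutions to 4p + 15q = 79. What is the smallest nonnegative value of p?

1

gcd(15, 4) = 1  (15 = 3*4 + 3, 4 = 1*3 + 1, 3 = 3*1).
1 divides 79, so solutions exist.
Back-substituting, 4*(4) + 15*(-1) = 1.
Scale by 79/1 = 79: (p₀, q₀) = (316, -79).
General solution: p = 316 + 15t, q = -79 - 4t for integer t.
p ≥ 0: smallest is 316 mod 15 = 1 (at t = -21), with q = 5.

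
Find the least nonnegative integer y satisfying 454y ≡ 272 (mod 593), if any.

382

gcd(593, 454) = 1  (593 = 1*454 + 139, 454 = 3*139 + 37, 139 = 3*37 + 28, 37 = 1*28 + 9, 28 = 3*9 + 1, 9 = 9*1).
1 divides 272, so solutions exist.
Back-substituting, 454*(-64) + 593*(49) = 1.
So 454*(-64) ≡ 1 (mod 593); multiply by 272: y ≡ -17408 (mod 593).
Smallest nonnegative: y = -17408 mod 593 = 382.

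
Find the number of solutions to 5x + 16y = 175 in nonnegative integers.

gcd(16, 5):
  16 = 3×5 + 1
  5 = 5×1
so gcd(16, 5) = 1.
Back-substitute for Bézout coefficients:
  1 = 16 - 3×5
  ... = 5×(-3) + 16×(1)
Scale by 175: one solution is (-525, 175). Reduce x mod 16: (3, 10).
General: x = 3 + 16t, y = 10 - 5t.
x ≥ 0 ⇒ t ≥ 0; y ≥ 0 ⇒ t ≤ 2. So t ∈ [0, 2]: 3 solutions.

3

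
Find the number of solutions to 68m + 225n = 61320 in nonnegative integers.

4

gcd(225, 68):
  225 = 3*68 + 21
  68 = 3*21 + 5
  21 = 4*5 + 1
  5 = 5*1
so gcd(225, 68) = 1.
Back-substitute for Bézout coefficients:
  1 = 21 - 4*5
  ... = 68*(-43) + 225*(13)
Scale by 61320: one solution is (-2636760, 797160). Reduce m mod 225: (15, 268).
General: m = 15 + 225t, n = 268 - 68t.
m ≥ 0 ⇒ t ≥ 0; n ≥ 0 ⇒ t ≤ 3. So t ∈ [0, 3]: 4 solutions.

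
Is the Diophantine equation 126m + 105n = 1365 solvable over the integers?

gcd(126, 105) = 21.
21 divides 1365, so integer solutions exist.

yes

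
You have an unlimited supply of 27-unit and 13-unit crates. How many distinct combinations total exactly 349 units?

1

Need nonnegative integers with 27j + 13k = 349.
gcd(27, 13) = 1, and 27·(1) + 13·(-2) = 1.
So (j₀, k₀) = (349, -698); general j = 349 + 13t, k = -698 - 27t.
j ≥ 0 ⇒ t ≥ -26; k ≥ 0 ⇒ t ≤ -26. That's 1 value of t.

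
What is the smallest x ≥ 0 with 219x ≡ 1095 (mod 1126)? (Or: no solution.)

5

gcd(1126, 219) = 1  (1126 = 5×219 + 31, 219 = 7×31 + 2, 31 = 15×2 + 1, 2 = 2×1).
1 divides 1095, so solutions exist.
Back-substituting, 219×(-545) + 1126×(106) = 1.
So 219×(-545) ≡ 1 (mod 1126); multiply by 1095: x ≡ -596775 (mod 1126).
Smallest nonnegative: x = -596775 mod 1126 = 5.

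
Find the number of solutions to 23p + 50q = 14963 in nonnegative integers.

gcd(50, 23):
  50 = 2×23 + 4
  23 = 5×4 + 3
  4 = 1×3 + 1
  3 = 3×1
so gcd(50, 23) = 1.
Back-substitute for Bézout coefficients:
  1 = 4 - 1×3
  ... = 23×(-13) + 50×(6)
Scale by 14963: one solution is (-194519, 89778). Reduce p mod 50: (31, 285).
General: p = 31 + 50t, q = 285 - 23t.
p ≥ 0 ⇒ t ≥ 0; q ≥ 0 ⇒ t ≤ 12. So t ∈ [0, 12]: 13 solutions.

13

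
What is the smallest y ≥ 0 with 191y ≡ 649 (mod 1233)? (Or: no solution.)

1004

gcd(1233, 191):
  1233 = 6×191 + 87
  191 = 2×87 + 17
  87 = 5×17 + 2
  17 = 8×2 + 1
  2 = 2×1
so gcd(1233, 191) = 1.
1 divides 649, so solutions exist.
Back-substitute for Bézout coefficients:
  1 = 17 - 8×2
  ... = 191×(581) + 1233×(-90)
So 191×(581) ≡ 1 (mod 1233); multiply by 649: y ≡ 377069 (mod 1233).
Smallest nonnegative: y = 377069 mod 1233 = 1004.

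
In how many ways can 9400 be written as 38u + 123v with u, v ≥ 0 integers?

gcd(123, 38):
  123 = 3·38 + 9
  38 = 4·9 + 2
  9 = 4·2 + 1
  2 = 2·1
so gcd(123, 38) = 1.
Back-substitute for Bézout coefficients:
  1 = 9 - 4·2
  ... = 38·(-55) + 123·(17)
Scale by 9400: one solution is (-517000, 159800). Reduce u mod 123: (92, 48).
General: u = 92 + 123t, v = 48 - 38t.
u ≥ 0 ⇒ t ≥ 0; v ≥ 0 ⇒ t ≤ 1. So t ∈ [0, 1]: 2 solutions.

2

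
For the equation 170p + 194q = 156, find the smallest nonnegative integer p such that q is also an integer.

gcd(194, 170) = 2.
2 divides 156, so solutions exist.
By Bézout, 170*(8) + 194*(-7) = 2.
Scale by 156/2 = 78: (p₀, q₀) = (624, -546).
General solution: p = 624 + 97t, q = -546 - 85t for integer t.
p ≥ 0: smallest is 624 mod 97 = 42 (at t = -6), with q = -36.

42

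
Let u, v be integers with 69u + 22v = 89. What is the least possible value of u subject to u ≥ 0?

gcd(69, 22):
  69 = 3×22 + 3
  22 = 7×3 + 1
  3 = 3×1
so gcd(69, 22) = 1.
1 divides 89, so solutions exist.
Back-substitute for Bézout coefficients:
  1 = 22 - 7×3
  ... = 69×(-7) + 22×(22)
Scale by 89/1 = 89: (u₀, v₀) = (-623, 1958).
General solution: u = -623 + 22t, v = 1958 - 69t for integer t.
u ≥ 0: smallest is -623 mod 22 = 15 (at t = 29), with v = -43.

15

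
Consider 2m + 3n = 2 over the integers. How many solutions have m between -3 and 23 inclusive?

9

gcd(3, 2) = 1  (3 = 1·2 + 1, 2 = 2·1).
Back-substituting, 2·(-1) + 3·(1) = 1.
Scale by 2: particular solution (-2, 2); reduce m mod 3: (1, 0).
General solution: m = 1 + 3t, n = 0 - 2t for integer t.
-3 ≤ 1 + 3t ≤ 23 gives t ∈ [-1, 7], which is 9 values.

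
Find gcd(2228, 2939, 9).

1

gcd(2939, 2228) = 1  (2939 = 1×2228 + 711, 2228 = 3×711 + 95, 711 = 7×95 + 46, 95 = 2×46 + 3, 46 = 15×3 + 1, 3 = 3×1).
gcd(1, 9) = 1.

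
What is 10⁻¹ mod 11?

10

gcd(11, 10) = 1  (11 = 1·10 + 1, 10 = 10·1).
Back-substituting, 10·(-1) + 11·(1) = 1.
So 10·-1 ≡ 1 (mod 11), and -1 mod 11 = 10.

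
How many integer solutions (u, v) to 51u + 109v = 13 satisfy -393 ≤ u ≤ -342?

gcd(109, 51) = 1  (109 = 2*51 + 7, 51 = 7*7 + 2, 7 = 3*2 + 1, 2 = 2*1).
Back-substituting, 51*(-47) + 109*(22) = 1.
Scale by 13: particular solution (-611, 286); reduce u mod 109: (43, -20).
General solution: u = 43 + 109t, v = -20 - 51t for integer t.
-393 ≤ 43 + 109t ≤ -342 gives t ∈ [-4, -4], which is 1 value.

1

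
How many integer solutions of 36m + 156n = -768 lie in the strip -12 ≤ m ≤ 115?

gcd(156, 36):
  156 = 4×36 + 12
  36 = 3×12
so gcd(156, 36) = 12.
Back-substitute for Bézout coefficients:
  12 = 156 - 4×36
  ... = 36×(-4) + 156×(1)
Scale by -64: particular solution (256, -64); reduce m mod 13: (9, -7).
General solution: m = 9 + 13t, n = -7 - 3t for integer t.
-12 ≤ 9 + 13t ≤ 115 gives t ∈ [-1, 8], which is 10 values.

10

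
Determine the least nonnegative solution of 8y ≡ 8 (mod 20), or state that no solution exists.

1

gcd(20, 8) = 4.
4 divides 8, so solutions exist.
By Bézout, 8·(-2) + 20·(1) = 4.
So 8·(-2) ≡ 4 (mod 20); multiply by 2: y ≡ -4 (mod 5).
Smallest nonnegative: y = -4 mod 5 = 1.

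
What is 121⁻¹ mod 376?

gcd(376, 121):
  376 = 3×121 + 13
  121 = 9×13 + 4
  13 = 3×4 + 1
  4 = 4×1
so gcd(376, 121) = 1.
Back-substitute for Bézout coefficients:
  1 = 13 - 3×4
  ... = 121×(-87) + 376×(28)
So 121×-87 ≡ 1 (mod 376), and -87 mod 376 = 289.

289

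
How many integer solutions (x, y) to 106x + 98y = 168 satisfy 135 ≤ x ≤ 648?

gcd(106, 98):
  106 = 1·98 + 8
  98 = 12·8 + 2
  8 = 4·2
so gcd(106, 98) = 2.
Back-substitute for Bézout coefficients:
  2 = 98 - 12·8
  ... = 106·(-12) + 98·(13)
Scale by 84: particular solution (-1008, 1092); reduce x mod 49: (21, -21).
General solution: x = 21 + 49t, y = -21 - 53t for integer t.
135 ≤ 21 + 49t ≤ 648 gives t ∈ [3, 12], which is 10 values.

10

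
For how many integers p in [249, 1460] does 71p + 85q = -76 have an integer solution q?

14

gcd(85, 71) = 1.
By Bézout, 71·(6) + 85·(-5) = 1.
Particular solution: (54, -46).
General solution: p = 54 + 85t, q = -46 - 71t for integer t.
249 ≤ 54 + 85t ≤ 1460 gives t ∈ [3, 16], which is 14 values.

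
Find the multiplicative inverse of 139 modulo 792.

gcd(792, 139) = 1  (792 = 5×139 + 97, 139 = 1×97 + 42, 97 = 2×42 + 13, 42 = 3×13 + 3, 13 = 4×3 + 1, 3 = 3×1).
Back-substituting, 139×(-245) + 792×(43) = 1.
So 139×-245 ≡ 1 (mod 792), and -245 mod 792 = 547.

547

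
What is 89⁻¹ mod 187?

gcd(187, 89):
  187 = 2·89 + 9
  89 = 9·9 + 8
  9 = 1·8 + 1
  8 = 8·1
so gcd(187, 89) = 1.
Back-substitute for Bézout coefficients:
  1 = 9 - 1·8
  ... = 89·(-21) + 187·(10)
So 89·-21 ≡ 1 (mod 187), and -21 mod 187 = 166.

166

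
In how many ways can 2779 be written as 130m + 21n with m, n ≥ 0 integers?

gcd(130, 21) = 1.
By Bézout, 130·(-5) + 21·(31) = 1.
One solution: (7, 89).
General: m = 7 + 21t, n = 89 - 130t.
m ≥ 0 ⇒ t ≥ 0; n ≥ 0 ⇒ t ≤ 0. So t ∈ [0, 0]: 1 solution.

1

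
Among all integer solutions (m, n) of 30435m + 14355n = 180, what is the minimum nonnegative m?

gcd(30435, 14355):
  30435 = 2*14355 + 1725
  14355 = 8*1725 + 555
  1725 = 3*555 + 60
  555 = 9*60 + 15
  60 = 4*15
so gcd(30435, 14355) = 15.
15 divides 180, so solutions exist.
Back-substitute for Bézout coefficients:
  15 = 555 - 9*60
  ... = 30435*(-233) + 14355*(494)
Scale by 180/15 = 12: (m₀, n₀) = (-2796, 5928).
General solution: m = -2796 + 957t, n = 5928 - 2029t for integer t.
m ≥ 0: smallest is -2796 mod 957 = 75 (at t = 3), with n = -159.

75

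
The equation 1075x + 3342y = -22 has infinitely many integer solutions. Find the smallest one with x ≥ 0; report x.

3314

gcd(3342, 1075) = 1.
1 divides -22, so solutions exist.
By Bézout, 1075*(457) + 3342*(-147) = 1.
Scale by -22/1 = -22: (x₀, y₀) = (-10054, 3234).
General solution: x = -10054 + 3342t, y = 3234 - 1075t for integer t.
x ≥ 0: smallest is -10054 mod 3342 = 3314 (at t = 4), with y = -1066.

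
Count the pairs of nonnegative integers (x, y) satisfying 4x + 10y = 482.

gcd(10, 4) = 2  (10 = 2*4 + 2, 4 = 2*2).
Back-substituting, 4*(-2) + 10*(1) = 2.
Scale by 241: one solution is (-482, 241). Reduce x mod 5: (3, 47).
General: x = 3 + 5t, y = 47 - 2t.
x ≥ 0 ⇒ t ≥ 0; y ≥ 0 ⇒ t ≤ 23. So t ∈ [0, 23]: 24 solutions.

24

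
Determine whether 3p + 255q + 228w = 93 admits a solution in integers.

yes

gcd(255, 3) = 3  (255 = 85·3).
gcd(3, 228) = 3.
3 divides 93, so integer solutions exist.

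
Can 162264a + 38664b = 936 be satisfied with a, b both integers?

yes

gcd(162264, 38664) = 24  (162264 = 4·38664 + 7608, 38664 = 5·7608 + 624, 7608 = 12·624 + 120, 624 = 5·120 + 24, 120 = 5·24).
24 divides 936, so integer solutions exist.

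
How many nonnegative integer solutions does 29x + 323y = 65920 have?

gcd(323, 29) = 1.
By Bézout, 29*(78) + 323*(-7) = 1.
One solution: (246, 182).
General: x = 246 + 323t, y = 182 - 29t.
x ≥ 0 ⇒ t ≥ 0; y ≥ 0 ⇒ t ≤ 6. So t ∈ [0, 6]: 7 solutions.

7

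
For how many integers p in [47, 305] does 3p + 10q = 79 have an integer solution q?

gcd(10, 3) = 1  (10 = 3*3 + 1, 3 = 3*1).
Back-substituting, 3*(-3) + 10*(1) = 1.
Scale by 79: particular solution (-237, 79); reduce p mod 10: (3, 7).
General solution: p = 3 + 10t, q = 7 - 3t for integer t.
47 ≤ 3 + 10t ≤ 305 gives t ∈ [5, 30], which is 26 values.

26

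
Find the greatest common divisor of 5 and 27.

gcd(27, 5):
  27 = 5*5 + 2
  5 = 2*2 + 1
  2 = 2*1
so gcd(27, 5) = 1.

1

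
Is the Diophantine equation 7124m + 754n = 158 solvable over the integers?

no

gcd(7124, 754):
  7124 = 9×754 + 338
  754 = 2×338 + 78
  338 = 4×78 + 26
  78 = 3×26
so gcd(7124, 754) = 26.
26 does not divide 158 (remainder 2), so no integer solutions.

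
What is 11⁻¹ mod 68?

31

gcd(68, 11):
  68 = 6*11 + 2
  11 = 5*2 + 1
  2 = 2*1
so gcd(68, 11) = 1.
Back-substitute for Bézout coefficients:
  1 = 11 - 5*2
  ... = 11*(31) + 68*(-5)
So 11*31 ≡ 1 (mod 68), and 31 mod 68 = 31.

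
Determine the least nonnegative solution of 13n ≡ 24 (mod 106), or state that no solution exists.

10

gcd(106, 13) = 1.
1 divides 24, so solutions exist.
By Bézout, 13*(49) + 106*(-6) = 1.
So 13*(49) ≡ 1 (mod 106); multiply by 24: n ≡ 1176 (mod 106).
Smallest nonnegative: n = 1176 mod 106 = 10.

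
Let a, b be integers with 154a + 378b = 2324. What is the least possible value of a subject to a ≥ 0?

20

gcd(378, 154) = 14  (378 = 2×154 + 70, 154 = 2×70 + 14, 70 = 5×14).
14 divides 2324, so solutions exist.
Back-substituting, 154×(5) + 378×(-2) = 14.
Scale by 2324/14 = 166: (a₀, b₀) = (830, -332).
General solution: a = 830 + 27t, b = -332 - 11t for integer t.
a ≥ 0: smallest is 830 mod 27 = 20 (at t = -30), with b = -2.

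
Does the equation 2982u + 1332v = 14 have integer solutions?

gcd(2982, 1332):
  2982 = 2×1332 + 318
  1332 = 4×318 + 60
  318 = 5×60 + 18
  60 = 3×18 + 6
  18 = 3×6
so gcd(2982, 1332) = 6.
6 does not divide 14 (remainder 2), so no integer solutions.

no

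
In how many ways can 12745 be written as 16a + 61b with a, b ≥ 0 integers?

13

gcd(61, 16) = 1.
By Bézout, 16×(-19) + 61×(5) = 1.
One solution: (15, 205).
General: a = 15 + 61t, b = 205 - 16t.
a ≥ 0 ⇒ t ≥ 0; b ≥ 0 ⇒ t ≤ 12. So t ∈ [0, 12]: 13 solutions.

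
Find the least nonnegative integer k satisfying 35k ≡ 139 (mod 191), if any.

64

gcd(191, 35) = 1.
1 divides 139, so solutions exist.
By Bézout, 35*(-60) + 191*(11) = 1.
So 35*(-60) ≡ 1 (mod 191); multiply by 139: k ≡ -8340 (mod 191).
Smallest nonnegative: k = -8340 mod 191 = 64.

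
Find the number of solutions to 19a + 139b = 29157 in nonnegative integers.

11

gcd(139, 19) = 1  (139 = 7×19 + 6, 19 = 3×6 + 1, 6 = 6×1).
Back-substituting, 19×(22) + 139×(-3) = 1.
Scale by 29157: one solution is (641454, -87471). Reduce a mod 139: (108, 195).
General: a = 108 + 139t, b = 195 - 19t.
a ≥ 0 ⇒ t ≥ 0; b ≥ 0 ⇒ t ≤ 10. So t ∈ [0, 10]: 11 solutions.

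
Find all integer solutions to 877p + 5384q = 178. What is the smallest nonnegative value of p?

gcd(5384, 877) = 1.
1 divides 178, so solutions exist.
By Bézout, 877×(-2339) + 5384×(381) = 1.
Scale by 178/1 = 178: (p₀, q₀) = (-416342, 67818).
General solution: p = -416342 + 5384t, q = 67818 - 877t for integer t.
p ≥ 0: smallest is -416342 mod 5384 = 3610 (at t = 78), with q = -588.

3610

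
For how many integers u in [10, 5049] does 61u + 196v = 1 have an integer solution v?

gcd(196, 61) = 1.
By Bézout, 61×(45) + 196×(-14) = 1.
Particular solution: (45, -14).
General solution: u = 45 + 196t, v = -14 - 61t for integer t.
10 ≤ 45 + 196t ≤ 5049 gives t ∈ [0, 25], which is 26 values.

26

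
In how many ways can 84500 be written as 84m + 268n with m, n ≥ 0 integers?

15

gcd(268, 84) = 4  (268 = 3·84 + 16, 84 = 5·16 + 4, 16 = 4·4).
Back-substituting, 84·(16) + 268·(-5) = 4.
Scale by 21125: one solution is (338000, -105625). Reduce m mod 67: (52, 299).
General: m = 52 + 67t, n = 299 - 21t.
m ≥ 0 ⇒ t ≥ 0; n ≥ 0 ⇒ t ≤ 14. So t ∈ [0, 14]: 15 solutions.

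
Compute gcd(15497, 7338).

gcd(15497, 7338):
  15497 = 2×7338 + 821
  7338 = 8×821 + 770
  821 = 1×770 + 51
  770 = 15×51 + 5
  51 = 10×5 + 1
  5 = 5×1
so gcd(15497, 7338) = 1.

1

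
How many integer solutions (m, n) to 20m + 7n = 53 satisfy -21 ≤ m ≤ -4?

3

gcd(20, 7):
  20 = 2×7 + 6
  7 = 1×6 + 1
  6 = 6×1
so gcd(20, 7) = 1.
Back-substitute for Bézout coefficients:
  1 = 7 - 1×6
  ... = 20×(-1) + 7×(3)
Scale by 53: particular solution (-53, 159); reduce m mod 7: (3, -1).
General solution: m = 3 + 7t, n = -1 - 20t for integer t.
-21 ≤ 3 + 7t ≤ -4 gives t ∈ [-3, -1], which is 3 values.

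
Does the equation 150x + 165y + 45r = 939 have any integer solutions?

no

gcd(165, 150) = 15.
gcd(15, 45) = 15.
15 does not divide 939 (remainder 9), so no integer solutions.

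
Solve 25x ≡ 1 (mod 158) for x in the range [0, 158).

gcd(158, 25):
  158 = 6·25 + 8
  25 = 3·8 + 1
  8 = 8·1
so gcd(158, 25) = 1.
Back-substitute for Bézout coefficients:
  1 = 25 - 3·8
  ... = 25·(19) + 158·(-3)
So 25·19 ≡ 1 (mod 158), and 19 mod 158 = 19.

19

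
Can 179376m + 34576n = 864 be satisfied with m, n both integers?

yes

gcd(179376, 34576):
  179376 = 5*34576 + 6496
  34576 = 5*6496 + 2096
  6496 = 3*2096 + 208
  2096 = 10*208 + 16
  208 = 13*16
so gcd(179376, 34576) = 16.
16 divides 864, so integer solutions exist.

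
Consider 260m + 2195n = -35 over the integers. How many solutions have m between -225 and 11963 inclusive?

gcd(2195, 260) = 5  (2195 = 8×260 + 115, 260 = 2×115 + 30, 115 = 3×30 + 25, 30 = 1×25 + 5, 25 = 5×5).
Back-substituting, 260×(76) + 2195×(-9) = 5.
Scale by -7: particular solution (-532, 63); reduce m mod 439: (346, -41).
General solution: m = 346 + 439t, n = -41 - 52t for integer t.
-225 ≤ 346 + 439t ≤ 11963 gives t ∈ [-1, 26], which is 28 values.

28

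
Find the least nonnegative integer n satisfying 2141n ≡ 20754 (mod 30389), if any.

gcd(30389, 2141) = 1  (30389 = 14×2141 + 415, 2141 = 5×415 + 66, 415 = 6×66 + 19, 66 = 3×19 + 9, 19 = 2×9 + 1, 9 = 9×1).
1 divides 20754, so solutions exist.
Back-substituting, 2141×(-3222) + 30389×(227) = 1.
So 2141×(-3222) ≡ 1 (mod 30389); multiply by 20754: n ≡ -66869388 (mod 30389).
Smallest nonnegative: n = -66869388 mod 30389 = 16801.

16801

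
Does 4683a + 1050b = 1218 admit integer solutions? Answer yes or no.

gcd(4683, 1050) = 21  (4683 = 4·1050 + 483, 1050 = 2·483 + 84, 483 = 5·84 + 63, 84 = 1·63 + 21, 63 = 3·21).
21 divides 1218, so integer solutions exist.

yes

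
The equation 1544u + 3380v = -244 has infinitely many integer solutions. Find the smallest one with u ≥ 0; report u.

gcd(3380, 1544) = 4.
4 divides -244, so solutions exist.
By Bézout, 1544×(81) + 3380×(-37) = 4.
Scale by -244/4 = -61: (u₀, v₀) = (-4941, 2257).
General solution: u = -4941 + 845t, v = 2257 - 386t for integer t.
u ≥ 0: smallest is -4941 mod 845 = 129 (at t = 6), with v = -59.

129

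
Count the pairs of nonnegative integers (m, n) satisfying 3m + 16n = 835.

18

gcd(16, 3) = 1  (16 = 5·3 + 1, 3 = 3·1).
Back-substituting, 3·(-5) + 16·(1) = 1.
Scale by 835: one solution is (-4175, 835). Reduce m mod 16: (1, 52).
General: m = 1 + 16t, n = 52 - 3t.
m ≥ 0 ⇒ t ≥ 0; n ≥ 0 ⇒ t ≤ 17. So t ∈ [0, 17]: 18 solutions.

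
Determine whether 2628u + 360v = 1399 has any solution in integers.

gcd(2628, 360):
  2628 = 7*360 + 108
  360 = 3*108 + 36
  108 = 3*36
so gcd(2628, 360) = 36.
36 does not divide 1399 (remainder 31), so no integer solutions.

no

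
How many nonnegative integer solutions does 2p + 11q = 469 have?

21

gcd(11, 2) = 1.
By Bézout, 2*(-5) + 11*(1) = 1.
One solution: (9, 41).
General: p = 9 + 11t, q = 41 - 2t.
p ≥ 0 ⇒ t ≥ 0; q ≥ 0 ⇒ t ≤ 20. So t ∈ [0, 20]: 21 solutions.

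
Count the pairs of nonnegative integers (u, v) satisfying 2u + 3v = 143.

24

gcd(3, 2) = 1.
By Bézout, 2×(-1) + 3×(1) = 1.
One solution: (1, 47).
General: u = 1 + 3t, v = 47 - 2t.
u ≥ 0 ⇒ t ≥ 0; v ≥ 0 ⇒ t ≤ 23. So t ∈ [0, 23]: 24 solutions.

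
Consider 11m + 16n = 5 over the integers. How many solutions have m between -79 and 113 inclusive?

12

gcd(16, 11) = 1.
By Bézout, 11·(3) + 16·(-2) = 1.
Particular solution: (15, -10).
General solution: m = 15 + 16t, n = -10 - 11t for integer t.
-79 ≤ 15 + 16t ≤ 113 gives t ∈ [-5, 6], which is 12 values.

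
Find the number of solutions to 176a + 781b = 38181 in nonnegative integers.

gcd(781, 176):
  781 = 4·176 + 77
  176 = 2·77 + 22
  77 = 3·22 + 11
  22 = 2·11
so gcd(781, 176) = 11.
Back-substitute for Bézout coefficients:
  11 = 77 - 3·22
  ... = 176·(-31) + 781·(7)
Scale by 3471: one solution is (-107601, 24297). Reduce a mod 71: (35, 41).
General: a = 35 + 71t, b = 41 - 16t.
a ≥ 0 ⇒ t ≥ 0; b ≥ 0 ⇒ t ≤ 2. So t ∈ [0, 2]: 3 solutions.

3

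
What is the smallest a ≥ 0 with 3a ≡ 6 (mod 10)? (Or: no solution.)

gcd(10, 3):
  10 = 3·3 + 1
  3 = 3·1
so gcd(10, 3) = 1.
1 divides 6, so solutions exist.
Back-substitute for Bézout coefficients:
  1 = 10 - 3·3
  ... = 3·(-3) + 10·(1)
So 3·(-3) ≡ 1 (mod 10); multiply by 6: a ≡ -18 (mod 10).
Smallest nonnegative: a = -18 mod 10 = 2.

2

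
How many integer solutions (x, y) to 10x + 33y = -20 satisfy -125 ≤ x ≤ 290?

12

gcd(33, 10):
  33 = 3*10 + 3
  10 = 3*3 + 1
  3 = 3*1
so gcd(33, 10) = 1.
Back-substitute for Bézout coefficients:
  1 = 10 - 3*3
  ... = 10*(10) + 33*(-3)
Scale by -20: particular solution (-200, 60); reduce x mod 33: (31, -10).
General solution: x = 31 + 33t, y = -10 - 10t for integer t.
-125 ≤ 31 + 33t ≤ 290 gives t ∈ [-4, 7], which is 12 values.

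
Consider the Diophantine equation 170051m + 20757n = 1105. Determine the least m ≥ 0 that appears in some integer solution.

gcd(170051, 20757):
  170051 = 8·20757 + 3995
  20757 = 5·3995 + 782
  3995 = 5·782 + 85
  782 = 9·85 + 17
  85 = 5·17
so gcd(170051, 20757) = 17.
17 divides 1105, so solutions exist.
Back-substitute for Bézout coefficients:
  17 = 782 - 9·85
  ... = 170051·(-239) + 20757·(1958)
Scale by 1105/17 = 65: (m₀, n₀) = (-15535, 127270).
General solution: m = -15535 + 1221t, n = 127270 - 10003t for integer t.
m ≥ 0: smallest is -15535 mod 1221 = 338 (at t = 13), with n = -2769.

338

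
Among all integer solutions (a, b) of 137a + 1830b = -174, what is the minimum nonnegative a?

gcd(1830, 137) = 1.
1 divides -174, so solutions exist.
By Bézout, 137·(-187) + 1830·(14) = 1.
Scale by -174/1 = -174: (a₀, b₀) = (32538, -2436).
General solution: a = 32538 + 1830t, b = -2436 - 137t for integer t.
a ≥ 0: smallest is 32538 mod 1830 = 1428 (at t = -17), with b = -107.

1428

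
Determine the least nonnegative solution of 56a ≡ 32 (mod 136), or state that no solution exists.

gcd(136, 56):
  136 = 2×56 + 24
  56 = 2×24 + 8
  24 = 3×8
so gcd(136, 56) = 8.
8 divides 32, so solutions exist.
Back-substitute for Bézout coefficients:
  8 = 56 - 2×24
  ... = 56×(5) + 136×(-2)
So 56×(5) ≡ 8 (mod 136); multiply by 4: a ≡ 20 (mod 17).
Smallest nonnegative: a = 20 mod 17 = 3.

3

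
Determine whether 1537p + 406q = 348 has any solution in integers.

yes

gcd(1537, 406):
  1537 = 3*406 + 319
  406 = 1*319 + 87
  319 = 3*87 + 58
  87 = 1*58 + 29
  58 = 2*29
so gcd(1537, 406) = 29.
29 divides 348, so integer solutions exist.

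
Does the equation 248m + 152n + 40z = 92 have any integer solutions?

no

gcd(248, 152) = 8  (248 = 1×152 + 96, 152 = 1×96 + 56, 96 = 1×56 + 40, 56 = 1×40 + 16, 40 = 2×16 + 8, 16 = 2×8).
gcd(8, 40) = 8.
8 does not divide 92 (remainder 4), so no integer solutions.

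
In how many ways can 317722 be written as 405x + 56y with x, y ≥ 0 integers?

14

gcd(405, 56) = 1.
By Bézout, 405·(13) + 56·(-94) = 1.
One solution: (50, 5312).
General: x = 50 + 56t, y = 5312 - 405t.
x ≥ 0 ⇒ t ≥ 0; y ≥ 0 ⇒ t ≤ 13. So t ∈ [0, 13]: 14 solutions.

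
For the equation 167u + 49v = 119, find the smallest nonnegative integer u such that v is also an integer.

gcd(167, 49) = 1  (167 = 3×49 + 20, 49 = 2×20 + 9, 20 = 2×9 + 2, 9 = 4×2 + 1, 2 = 2×1).
1 divides 119, so solutions exist.
Back-substituting, 167×(-22) + 49×(75) = 1.
Scale by 119/1 = 119: (u₀, v₀) = (-2618, 8925).
General solution: u = -2618 + 49t, v = 8925 - 167t for integer t.
u ≥ 0: smallest is -2618 mod 49 = 28 (at t = 54), with v = -93.

28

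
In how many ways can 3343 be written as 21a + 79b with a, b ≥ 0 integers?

gcd(79, 21) = 1  (79 = 3·21 + 16, 21 = 1·16 + 5, 16 = 3·5 + 1, 5 = 5·1).
Back-substituting, 21·(-15) + 79·(4) = 1.
Scale by 3343: one solution is (-50145, 13372). Reduce a mod 79: (20, 37).
General: a = 20 + 79t, b = 37 - 21t.
a ≥ 0 ⇒ t ≥ 0; b ≥ 0 ⇒ t ≤ 1. So t ∈ [0, 1]: 2 solutions.

2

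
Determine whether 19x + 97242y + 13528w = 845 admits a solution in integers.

no

gcd(97242, 19) = 19  (97242 = 5118×19).
gcd(19, 13528) = 19.
19 does not divide 845 (remainder 9), so no integer solutions.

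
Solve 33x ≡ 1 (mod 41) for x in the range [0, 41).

5

gcd(41, 33) = 1  (41 = 1×33 + 8, 33 = 4×8 + 1, 8 = 8×1).
Back-substituting, 33×(5) + 41×(-4) = 1.
So 33×5 ≡ 1 (mod 41), and 5 mod 41 = 5.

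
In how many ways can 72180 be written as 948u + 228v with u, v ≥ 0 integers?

4

gcd(948, 228):
  948 = 4×228 + 36
  228 = 6×36 + 12
  36 = 3×12
so gcd(948, 228) = 12.
Back-substitute for Bézout coefficients:
  12 = 228 - 6×36
  ... = 948×(-6) + 228×(25)
Scale by 6015: one solution is (-36090, 150375). Reduce u mod 19: (10, 275).
General: u = 10 + 19t, v = 275 - 79t.
u ≥ 0 ⇒ t ≥ 0; v ≥ 0 ⇒ t ≤ 3. So t ∈ [0, 3]: 4 solutions.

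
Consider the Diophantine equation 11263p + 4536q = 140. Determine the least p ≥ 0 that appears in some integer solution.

116

gcd(11263, 4536) = 7.
7 divides 140, so solutions exist.
By Bézout, 11263*(265) + 4536*(-658) = 7.
Scale by 140/7 = 20: (p₀, q₀) = (5300, -13160).
General solution: p = 5300 + 648t, q = -13160 - 1609t for integer t.
p ≥ 0: smallest is 5300 mod 648 = 116 (at t = -8), with q = -288.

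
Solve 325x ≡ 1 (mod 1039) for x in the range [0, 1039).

211

gcd(1039, 325) = 1.
By Bézout, 325·(211) + 1039·(-66) = 1.
So 325·211 ≡ 1 (mod 1039), and 211 mod 1039 = 211.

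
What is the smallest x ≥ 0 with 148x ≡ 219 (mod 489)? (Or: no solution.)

18

gcd(489, 148) = 1.
1 divides 219, so solutions exist.
By Bézout, 148·(76) + 489·(-23) = 1.
So 148·(76) ≡ 1 (mod 489); multiply by 219: x ≡ 16644 (mod 489).
Smallest nonnegative: x = 16644 mod 489 = 18.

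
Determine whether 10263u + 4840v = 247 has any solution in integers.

gcd(10263, 4840) = 11  (10263 = 2×4840 + 583, 4840 = 8×583 + 176, 583 = 3×176 + 55, 176 = 3×55 + 11, 55 = 5×11).
11 does not divide 247 (remainder 5), so no integer solutions.

no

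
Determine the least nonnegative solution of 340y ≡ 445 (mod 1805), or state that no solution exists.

gcd(1805, 340):
  1805 = 5·340 + 105
  340 = 3·105 + 25
  105 = 4·25 + 5
  25 = 5·5
so gcd(1805, 340) = 5.
5 divides 445, so solutions exist.
Back-substitute for Bézout coefficients:
  5 = 105 - 4·25
  ... = 340·(-69) + 1805·(13)
So 340·(-69) ≡ 5 (mod 1805); multiply by 89: y ≡ -6141 (mod 361).
Smallest nonnegative: y = -6141 mod 361 = 357.

357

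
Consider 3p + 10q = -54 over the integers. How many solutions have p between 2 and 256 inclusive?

26

gcd(10, 3):
  10 = 3*3 + 1
  3 = 3*1
so gcd(10, 3) = 1.
Back-substitute for Bézout coefficients:
  1 = 10 - 3*3
  ... = 3*(-3) + 10*(1)
Scale by -54: particular solution (162, -54); reduce p mod 10: (2, -6).
General solution: p = 2 + 10t, q = -6 - 3t for integer t.
2 ≤ 2 + 10t ≤ 256 gives t ∈ [0, 25], which is 26 values.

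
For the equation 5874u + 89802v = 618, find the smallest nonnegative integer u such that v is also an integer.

gcd(89802, 5874):
  89802 = 15·5874 + 1692
  5874 = 3·1692 + 798
  1692 = 2·798 + 96
  798 = 8·96 + 30
  96 = 3·30 + 6
  30 = 5·6
so gcd(89802, 5874) = 6.
6 divides 618, so solutions exist.
Back-substitute for Bézout coefficients:
  6 = 96 - 3·30
  ... = 5874·(-2813) + 89802·(184)
Scale by 618/6 = 103: (u₀, v₀) = (-289739, 18952).
General solution: u = -289739 + 14967t, v = 18952 - 979t for integer t.
u ≥ 0: smallest is -289739 mod 14967 = 9601 (at t = 20), with v = -628.

9601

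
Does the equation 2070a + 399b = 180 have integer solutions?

yes

gcd(2070, 399) = 3  (2070 = 5*399 + 75, 399 = 5*75 + 24, 75 = 3*24 + 3, 24 = 8*3).
3 divides 180, so integer solutions exist.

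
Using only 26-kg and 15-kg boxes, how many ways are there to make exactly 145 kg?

Need nonnegative integers with 26j + 15k = 145.
gcd(26, 15) = 1, and 26·(-4) + 15·(7) = 1.
So (j₀, k₀) = (-580, 1015); general j = -580 + 15t, k = 1015 - 26t.
j ≥ 0 ⇒ t ≥ 39; k ≥ 0 ⇒ t ≤ 39. That's 1 value of t.

1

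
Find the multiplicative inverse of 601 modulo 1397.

gcd(1397, 601) = 1.
By Bézout, 601*(437) + 1397*(-188) = 1.
So 601*437 ≡ 1 (mod 1397), and 437 mod 1397 = 437.

437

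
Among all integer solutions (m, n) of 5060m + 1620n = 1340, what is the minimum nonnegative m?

gcd(5060, 1620) = 20  (5060 = 3*1620 + 200, 1620 = 8*200 + 20, 200 = 10*20).
20 divides 1340, so solutions exist.
Back-substituting, 5060*(-8) + 1620*(25) = 20.
Scale by 1340/20 = 67: (m₀, n₀) = (-536, 1675).
General solution: m = -536 + 81t, n = 1675 - 253t for integer t.
m ≥ 0: smallest is -536 mod 81 = 31 (at t = 7), with n = -96.

31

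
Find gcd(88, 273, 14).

gcd(273, 88):
  273 = 3×88 + 9
  88 = 9×9 + 7
  9 = 1×7 + 2
  7 = 3×2 + 1
  2 = 2×1
so gcd(273, 88) = 1.
gcd(1, 14) = 1.

1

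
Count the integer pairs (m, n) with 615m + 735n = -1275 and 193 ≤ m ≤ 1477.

gcd(735, 615):
  735 = 1·615 + 120
  615 = 5·120 + 15
  120 = 8·15
so gcd(735, 615) = 15.
Back-substitute for Bézout coefficients:
  15 = 615 - 5·120
  ... = 615·(6) + 735·(-5)
Scale by -85: particular solution (-510, 425); reduce m mod 49: (29, -26).
General solution: m = 29 + 49t, n = -26 - 41t for integer t.
193 ≤ 29 + 49t ≤ 1477 gives t ∈ [4, 29], which is 26 values.

26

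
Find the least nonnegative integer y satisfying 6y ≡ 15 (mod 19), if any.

12

gcd(19, 6):
  19 = 3×6 + 1
  6 = 6×1
so gcd(19, 6) = 1.
1 divides 15, so solutions exist.
Back-substitute for Bézout coefficients:
  1 = 19 - 3×6
  ... = 6×(-3) + 19×(1)
So 6×(-3) ≡ 1 (mod 19); multiply by 15: y ≡ -45 (mod 19).
Smallest nonnegative: y = -45 mod 19 = 12.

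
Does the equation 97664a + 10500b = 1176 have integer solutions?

gcd(97664, 10500):
  97664 = 9·10500 + 3164
  10500 = 3·3164 + 1008
  3164 = 3·1008 + 140
  1008 = 7·140 + 28
  140 = 5·28
so gcd(97664, 10500) = 28.
28 divides 1176, so integer solutions exist.

yes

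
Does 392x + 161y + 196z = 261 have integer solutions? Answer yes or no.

no

gcd(392, 161) = 7  (392 = 2*161 + 70, 161 = 2*70 + 21, 70 = 3*21 + 7, 21 = 3*7).
gcd(7, 196) = 7.
7 does not divide 261 (remainder 2), so no integer solutions.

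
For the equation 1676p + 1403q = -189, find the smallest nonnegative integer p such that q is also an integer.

gcd(1676, 1403) = 1  (1676 = 1×1403 + 273, 1403 = 5×273 + 38, 273 = 7×38 + 7, 38 = 5×7 + 3, 7 = 2×3 + 1, 3 = 3×1).
1 divides -189, so solutions exist.
Back-substituting, 1676×(406) + 1403×(-485) = 1.
Scale by -189/1 = -189: (p₀, q₀) = (-76734, 91665).
General solution: p = -76734 + 1403t, q = 91665 - 1676t for integer t.
p ≥ 0: smallest is -76734 mod 1403 = 431 (at t = 55), with q = -515.

431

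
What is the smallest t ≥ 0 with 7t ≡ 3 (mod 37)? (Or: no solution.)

gcd(37, 7):
  37 = 5*7 + 2
  7 = 3*2 + 1
  2 = 2*1
so gcd(37, 7) = 1.
1 divides 3, so solutions exist.
Back-substitute for Bézout coefficients:
  1 = 7 - 3*2
  ... = 7*(16) + 37*(-3)
So 7*(16) ≡ 1 (mod 37); multiply by 3: t ≡ 48 (mod 37).
Smallest nonnegative: t = 48 mod 37 = 11.

11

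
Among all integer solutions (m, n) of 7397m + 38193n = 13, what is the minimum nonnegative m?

21278

gcd(38193, 7397) = 1  (38193 = 5×7397 + 1208, 7397 = 6×1208 + 149, 1208 = 8×149 + 16, 149 = 9×16 + 5, 16 = 3×5 + 1, 5 = 5×1).
1 divides 13, so solutions exist.
Back-substituting, 7397×(-7177) + 38193×(1390) = 1.
Scale by 13/1 = 13: (m₀, n₀) = (-93301, 18070).
General solution: m = -93301 + 38193t, n = 18070 - 7397t for integer t.
m ≥ 0: smallest is -93301 mod 38193 = 21278 (at t = 3), with n = -4121.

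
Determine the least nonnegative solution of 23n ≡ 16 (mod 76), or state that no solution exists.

gcd(76, 23) = 1  (76 = 3×23 + 7, 23 = 3×7 + 2, 7 = 3×2 + 1, 2 = 2×1).
1 divides 16, so solutions exist.
Back-substituting, 23×(-33) + 76×(10) = 1.
So 23×(-33) ≡ 1 (mod 76); multiply by 16: n ≡ -528 (mod 76).
Smallest nonnegative: n = -528 mod 76 = 4.

4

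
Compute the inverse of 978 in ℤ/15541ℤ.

gcd(15541, 978):
  15541 = 15*978 + 871
  978 = 1*871 + 107
  871 = 8*107 + 15
  107 = 7*15 + 2
  15 = 7*2 + 1
  2 = 2*1
so gcd(15541, 978) = 1.
Back-substitute for Bézout coefficients:
  1 = 15 - 7*2
  ... = 978*(-7262) + 15541*(457)
So 978*-7262 ≡ 1 (mod 15541), and -7262 mod 15541 = 8279.

8279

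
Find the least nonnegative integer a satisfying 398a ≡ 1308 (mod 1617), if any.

1149

gcd(1617, 398) = 1  (1617 = 4·398 + 25, 398 = 15·25 + 23, 25 = 1·23 + 2, 23 = 11·2 + 1, 2 = 2·1).
1 divides 1308, so solutions exist.
Back-substituting, 398·(776) + 1617·(-191) = 1.
So 398·(776) ≡ 1 (mod 1617); multiply by 1308: a ≡ 1015008 (mod 1617).
Smallest nonnegative: a = 1015008 mod 1617 = 1149.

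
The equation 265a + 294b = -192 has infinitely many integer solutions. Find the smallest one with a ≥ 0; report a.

gcd(294, 265) = 1.
1 divides -192, so solutions exist.
By Bézout, 265*(-71) + 294*(64) = 1.
Scale by -192/1 = -192: (a₀, b₀) = (13632, -12288).
General solution: a = 13632 + 294t, b = -12288 - 265t for integer t.
a ≥ 0: smallest is 13632 mod 294 = 108 (at t = -46), with b = -98.

108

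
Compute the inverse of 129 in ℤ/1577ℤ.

gcd(1577, 129):
  1577 = 12*129 + 29
  129 = 4*29 + 13
  29 = 2*13 + 3
  13 = 4*3 + 1
  3 = 3*1
so gcd(1577, 129) = 1.
Back-substitute for Bézout coefficients:
  1 = 13 - 4*3
  ... = 129*(489) + 1577*(-40)
So 129*489 ≡ 1 (mod 1577), and 489 mod 1577 = 489.

489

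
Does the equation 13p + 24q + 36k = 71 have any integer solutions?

gcd(24, 13) = 1.
gcd(1, 36) = 1.
1 divides 71, so integer solutions exist.

yes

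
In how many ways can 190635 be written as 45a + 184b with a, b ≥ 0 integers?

23

gcd(184, 45) = 1.
By Bézout, 45×(45) + 184×(-11) = 1.
One solution: (127, 1005).
General: a = 127 + 184t, b = 1005 - 45t.
a ≥ 0 ⇒ t ≥ 0; b ≥ 0 ⇒ t ≤ 22. So t ∈ [0, 22]: 23 solutions.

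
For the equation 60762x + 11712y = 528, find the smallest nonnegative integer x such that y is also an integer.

gcd(60762, 11712):
  60762 = 5×11712 + 2202
  11712 = 5×2202 + 702
  2202 = 3×702 + 96
  702 = 7×96 + 30
  96 = 3×30 + 6
  30 = 5×6
so gcd(60762, 11712) = 6.
6 divides 528, so solutions exist.
Back-substitute for Bézout coefficients:
  6 = 96 - 3×30
  ... = 60762×(367) + 11712×(-1904)
Scale by 528/6 = 88: (x₀, y₀) = (32296, -167552).
General solution: x = 32296 + 1952t, y = -167552 - 10127t for integer t.
x ≥ 0: smallest is 32296 mod 1952 = 1064 (at t = -16), with y = -5520.

1064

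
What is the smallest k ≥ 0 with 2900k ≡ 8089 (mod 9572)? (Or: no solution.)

no solution

gcd(9572, 2900):
  9572 = 3*2900 + 872
  2900 = 3*872 + 284
  872 = 3*284 + 20
  284 = 14*20 + 4
  20 = 5*4
so gcd(9572, 2900) = 4.
4 does not divide 8089, so the congruence has no solution.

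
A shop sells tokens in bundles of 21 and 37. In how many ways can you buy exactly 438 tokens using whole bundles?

Need nonnegative integers with 21j + 37k = 438.
gcd(21, 37) = 1, and 21·(-7) + 37·(4) = 1.
So (j₀, k₀) = (-3066, 1752); general j = -3066 + 37t, k = 1752 - 21t.
j ≥ 0 ⇒ t ≥ 83; k ≥ 0 ⇒ t ≤ 83. That's 1 value of t.

1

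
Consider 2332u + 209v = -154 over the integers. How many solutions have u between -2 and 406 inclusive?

gcd(2332, 209):
  2332 = 11·209 + 33
  209 = 6·33 + 11
  33 = 3·11
so gcd(2332, 209) = 11.
Back-substitute for Bézout coefficients:
  11 = 209 - 6·33
  ... = 2332·(-6) + 209·(67)
Scale by -14: particular solution (84, -938); reduce u mod 19: (8, -90).
General solution: u = 8 + 19t, v = -90 - 212t for integer t.
-2 ≤ 8 + 19t ≤ 406 gives t ∈ [0, 20], which is 21 values.

21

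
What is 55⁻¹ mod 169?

126

gcd(169, 55):
  169 = 3·55 + 4
  55 = 13·4 + 3
  4 = 1·3 + 1
  3 = 3·1
so gcd(169, 55) = 1.
Back-substitute for Bézout coefficients:
  1 = 4 - 1·3
  ... = 55·(-43) + 169·(14)
So 55·-43 ≡ 1 (mod 169), and -43 mod 169 = 126.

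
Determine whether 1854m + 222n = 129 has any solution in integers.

no

gcd(1854, 222) = 6  (1854 = 8*222 + 78, 222 = 2*78 + 66, 78 = 1*66 + 12, 66 = 5*12 + 6, 12 = 2*6).
6 does not divide 129 (remainder 3), so no integer solutions.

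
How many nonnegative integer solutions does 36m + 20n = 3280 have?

19

gcd(36, 20) = 4  (36 = 1·20 + 16, 20 = 1·16 + 4, 16 = 4·4).
Back-substituting, 36·(-1) + 20·(2) = 4.
Scale by 820: one solution is (-820, 1640). Reduce m mod 5: (0, 164).
General: m = 0 + 5t, n = 164 - 9t.
m ≥ 0 ⇒ t ≥ 0; n ≥ 0 ⇒ t ≤ 18. So t ∈ [0, 18]: 19 solutions.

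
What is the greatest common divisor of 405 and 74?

1

gcd(405, 74):
  405 = 5×74 + 35
  74 = 2×35 + 4
  35 = 8×4 + 3
  4 = 1×3 + 1
  3 = 3×1
so gcd(405, 74) = 1.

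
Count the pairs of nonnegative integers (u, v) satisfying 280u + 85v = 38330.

8

gcd(280, 85):
  280 = 3·85 + 25
  85 = 3·25 + 10
  25 = 2·10 + 5
  10 = 2·5
so gcd(280, 85) = 5.
Back-substitute for Bézout coefficients:
  5 = 25 - 2·10
  ... = 280·(7) + 85·(-23)
Scale by 7666: one solution is (53662, -176318). Reduce u mod 17: (10, 418).
General: u = 10 + 17t, v = 418 - 56t.
u ≥ 0 ⇒ t ≥ 0; v ≥ 0 ⇒ t ≤ 7. So t ∈ [0, 7]: 8 solutions.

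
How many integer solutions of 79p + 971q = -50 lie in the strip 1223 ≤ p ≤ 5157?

4

gcd(971, 79) = 1.
By Bézout, 79×(295) + 971×(-24) = 1.
Particular solution: (786, -64).
General solution: p = 786 + 971t, q = -64 - 79t for integer t.
1223 ≤ 786 + 971t ≤ 5157 gives t ∈ [1, 4], which is 4 values.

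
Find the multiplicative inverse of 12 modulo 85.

gcd(85, 12) = 1.
By Bézout, 12×(-7) + 85×(1) = 1.
So 12×-7 ≡ 1 (mod 85), and -7 mod 85 = 78.

78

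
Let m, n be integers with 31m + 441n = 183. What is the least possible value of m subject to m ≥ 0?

390

gcd(441, 31):
  441 = 14×31 + 7
  31 = 4×7 + 3
  7 = 2×3 + 1
  3 = 3×1
so gcd(441, 31) = 1.
1 divides 183, so solutions exist.
Back-substitute for Bézout coefficients:
  1 = 7 - 2×3
  ... = 31×(-128) + 441×(9)
Scale by 183/1 = 183: (m₀, n₀) = (-23424, 1647).
General solution: m = -23424 + 441t, n = 1647 - 31t for integer t.
m ≥ 0: smallest is -23424 mod 441 = 390 (at t = 54), with n = -27.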